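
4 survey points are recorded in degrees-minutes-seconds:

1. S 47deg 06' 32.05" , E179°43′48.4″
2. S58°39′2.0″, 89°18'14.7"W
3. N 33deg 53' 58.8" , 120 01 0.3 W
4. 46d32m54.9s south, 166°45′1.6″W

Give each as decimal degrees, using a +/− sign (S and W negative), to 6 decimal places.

1. -47.108903, 179.730111
2. -58.650556, -89.304083
3. 33.899667, -120.016750
4. -46.548583, -166.750444

Point 1:
  Latitude: 47° + 6/60 + 32.05/3600 = 47 + 0.100000 + 0.008903 = 47.1089028
  S ⇒ negate
  Longitude: 179 + 43/60 + 48.4/3600 = 179.7301111
  E ⇒ keep positive
Point 2:
  Lat: 58 + 39/60 + 2/3600 = 58.6505556
  hemisphere S, so the sign is −
  Longitude: 18′ + 14.7″ = 18.24500′; 89 + 18.24500/60 = 89.3040833
  W ⇒ negate
Point 3:
  Latitude: 53′ + 58.8″ = 53.98000′; 33 + 53.98000/60 = 33.8996667
  N → positive
  Longitude: 1′ + 0.3″ = 1.00500′; 120 + 1.00500/60 = 120.0167500
  W → negative
Point 4:
  Latitude: 32′ + 54.9″ = 32.91500′; 46 + 32.91500/60 = 46.5485833
  hemisphere S, so the sign is −
  Lon: 45′ + 1.6″ = 45.02667′; 166 + 45.02667/60 = 166.7504444
  W → negative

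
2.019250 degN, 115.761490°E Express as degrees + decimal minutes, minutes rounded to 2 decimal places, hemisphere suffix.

2° 1.16′ N, 115° 45.69′ E

Lat: 2° + 0.019250 × 60 = 2° 1.1550′
Lon: 115° + 0.761490 × 60 = 115° 45.6894′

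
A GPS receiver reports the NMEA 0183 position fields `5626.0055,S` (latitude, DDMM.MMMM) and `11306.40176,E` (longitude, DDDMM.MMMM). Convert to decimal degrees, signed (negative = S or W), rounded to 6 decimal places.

-56.433425, 113.106696

Lat: degrees = first 2 digits = 56, minutes = 26.0055; 56 + 26.0055/60 = 56.4334250
S ⇒ negate
λ: split at 3 digits → 113° and 6.40176′; 113 + 6.40176/60 = 113.1066960
E ⇒ keep positive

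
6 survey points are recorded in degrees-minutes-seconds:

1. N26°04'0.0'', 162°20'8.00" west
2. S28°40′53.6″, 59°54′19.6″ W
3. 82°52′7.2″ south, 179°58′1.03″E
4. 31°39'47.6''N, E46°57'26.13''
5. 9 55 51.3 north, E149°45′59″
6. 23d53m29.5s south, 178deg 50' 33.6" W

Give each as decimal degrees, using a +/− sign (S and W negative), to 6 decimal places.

1. 26.066667, -162.335556
2. -28.681556, -59.905444
3. -82.868667, 179.966953
4. 31.663222, 46.957258
5. 9.930917, 149.766389
6. -23.891528, -178.842667

Point 1:
  φ: 26 + 4/60 + 0/3600 = 26.0666667
  N → positive
  Longitude: 162 + 20/60 + 8/3600 = 162.3355556
  W ⇒ negate
Point 2:
  φ: 28 + 40/60 + 53.6/3600 = 28.6815556
  S ⇒ negate
  Lon: 59 + 54/60 + 19.6/3600 = 59.9054444
  hemisphere W, so the sign is −
Point 3:
  Latitude: 52′ + 7.2″ = 52.12000′; 82 + 52.12000/60 = 82.8686667
  S ⇒ negate
  Lon: 179° + 58/60 + 1.03/3600 = 179 + 0.966667 + 0.000286 = 179.9669528
  E ⇒ keep positive
Point 4:
  φ: 31 + 39/60 + 47.6/3600 = 31.6632222
  N → positive
  Longitude: 46° + 57/60 + 26.13/3600 = 46 + 0.950000 + 0.007258 = 46.9572583
  E ⇒ keep positive
Point 5:
  φ: 55′ + 51.3″ = 55.85500′; 9 + 55.85500/60 = 9.9309167
  N ⇒ keep positive
  Longitude: 45′ + 59″ = 45.98333′; 149 + 45.98333/60 = 149.7663889
  E ⇒ keep positive
Point 6:
  φ: 23 + 53/60 + 29.5/3600 = 23.8915278
  S ⇒ negate
  Longitude: 178 + 50/60 + 33.6/3600 = 178.8426667
  W ⇒ negate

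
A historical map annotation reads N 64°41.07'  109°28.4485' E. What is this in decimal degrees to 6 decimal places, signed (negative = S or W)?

φ: 64 + 41.07/60 = 64.6845000
N ⇒ keep positive
Longitude: 28.4485′ = 0.474142°; total 109.4741417
E → positive

64.684500, 109.474142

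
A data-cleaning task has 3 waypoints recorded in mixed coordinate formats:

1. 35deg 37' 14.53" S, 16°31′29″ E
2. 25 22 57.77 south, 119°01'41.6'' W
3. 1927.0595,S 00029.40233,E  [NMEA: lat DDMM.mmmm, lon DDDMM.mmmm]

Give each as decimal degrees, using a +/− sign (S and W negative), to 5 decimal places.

1. -35.62070, 16.52472
2. -25.38271, -119.02822
3. -19.45099, 0.49004

Point 1:
  φ: 35 + 37/60 + 14.53/3600 = 35.620703
  S ⇒ negate
  Longitude: 16° + 31/60 + 29/3600 = 16 + 0.516667 + 0.008056 = 16.524722
  E → positive
Point 2:
  Latitude: 25 + 22/60 + 57.77/3600 = 25.382714
  hemisphere S, so the sign is −
  Lon: 119° + 1/60 + 41.6/3600 = 119 + 0.016667 + 0.011556 = 119.028222
  W ⇒ negate
Point 3:
  φ: split at 2 digits → 19° and 27.0595′; 19 + 27.0595/60 = 19.450992
  hemisphere S, so the sign is −
  λ: split at 3 digits → 000° and 29.40233′; 0 + 29.40233/60 = 0.490039
  E ⇒ keep positive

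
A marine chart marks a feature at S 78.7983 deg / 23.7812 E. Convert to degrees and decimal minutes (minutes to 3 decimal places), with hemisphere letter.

78° 47.898′ S, 23° 46.872′ E

φ: minutes = (78.798300 − 78) × 60 = 47.89800
Lon: minutes = (23.781200 − 23) × 60 = 46.87200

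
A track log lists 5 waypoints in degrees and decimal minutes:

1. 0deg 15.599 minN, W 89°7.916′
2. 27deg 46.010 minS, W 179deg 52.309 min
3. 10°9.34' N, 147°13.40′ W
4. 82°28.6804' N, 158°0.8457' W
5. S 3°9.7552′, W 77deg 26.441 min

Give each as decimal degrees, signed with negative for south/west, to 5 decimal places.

Point 1:
  Lat: 15.599′ = 0.259983°; total 0.259983
  N ⇒ keep positive
  Longitude: 89 + 7.916/60 = 89.131933
  W ⇒ negate
Point 2:
  φ: 27 + 46.01/60 = 27.766833
  S → negative
  Lon: 52.309′ = 0.871817°; total 179.871817
  W ⇒ negate
Point 3:
  Latitude: 10 + 9.34/60 = 10.155667
  N ⇒ keep positive
  λ: 147 + 13.4/60 = 147.223333
  W ⇒ negate
Point 4:
  Lat: 82 + 28.6804/60 = 82.478007
  N ⇒ keep positive
  Longitude: 158 + 0.8457/60 = 158.014095
  W ⇒ negate
Point 5:
  φ: 9.7552′ = 0.162587°; total 3.162587
  hemisphere S, so the sign is −
  λ: 77 + 26.441/60 = 77.440683
  W ⇒ negate

1. 0.25998, -89.13193
2. -27.76683, -179.87182
3. 10.15567, -147.22333
4. 82.47801, -158.01410
5. -3.16259, -77.44068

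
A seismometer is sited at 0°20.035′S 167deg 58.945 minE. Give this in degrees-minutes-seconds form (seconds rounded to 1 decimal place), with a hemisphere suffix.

0°20′2.1″ S, 167°58′56.7″ E

φ: fractional minutes 0.03500 × 60 = 2.100″
λ: fractional minutes 0.94500 × 60 = 56.700″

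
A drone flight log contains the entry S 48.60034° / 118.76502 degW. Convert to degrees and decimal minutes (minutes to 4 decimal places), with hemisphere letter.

48° 36.0204′ S, 118° 45.9012′ W

Lat: minutes = (48.600340 − 48) × 60 = 36.020400
Longitude: 118° + 0.765020 × 60 = 118° 45.901200′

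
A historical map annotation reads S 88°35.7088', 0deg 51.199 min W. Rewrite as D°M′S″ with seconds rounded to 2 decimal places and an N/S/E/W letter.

Lat: 35.70880′ → 35′ and 0.70880 × 60 = 42.5280″
Lon: 51.19900′ → 51′ and 0.19900 × 60 = 11.9400″

88°35′42.53″ S, 0°51′11.94″ W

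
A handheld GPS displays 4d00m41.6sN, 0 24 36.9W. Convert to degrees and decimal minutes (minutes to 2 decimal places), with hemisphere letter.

Lat: 0 + 41.6/60 = 0.6933′
Longitude: seconds/60 = 0.61500; minutes = 24 + 0.61500 = 24.6150

4° 0.69′ N, 0° 24.62′ W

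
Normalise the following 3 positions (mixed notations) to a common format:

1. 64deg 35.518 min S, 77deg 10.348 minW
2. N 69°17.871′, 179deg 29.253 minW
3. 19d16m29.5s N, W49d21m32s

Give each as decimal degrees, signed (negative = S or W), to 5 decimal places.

Point 1:
  Lat: 64 + 35.518/60 = 64.591967
  S → negative
  λ: 77 + 10.348/60 = 77.172467
  W → negative
Point 2:
  Lat: 17.871′ = 0.297850°; total 69.297850
  N ⇒ keep positive
  Longitude: 179 + 29.253/60 = 179.487550
  hemisphere W, so the sign is −
Point 3:
  Latitude: 19 + 16/60 + 29.5/3600 = 19.274861
  N → positive
  Longitude: 49 + 21/60 + 32/3600 = 49.358889
  W → negative

1. -64.59197, -77.17247
2. 69.29785, -179.48755
3. 19.27486, -49.35889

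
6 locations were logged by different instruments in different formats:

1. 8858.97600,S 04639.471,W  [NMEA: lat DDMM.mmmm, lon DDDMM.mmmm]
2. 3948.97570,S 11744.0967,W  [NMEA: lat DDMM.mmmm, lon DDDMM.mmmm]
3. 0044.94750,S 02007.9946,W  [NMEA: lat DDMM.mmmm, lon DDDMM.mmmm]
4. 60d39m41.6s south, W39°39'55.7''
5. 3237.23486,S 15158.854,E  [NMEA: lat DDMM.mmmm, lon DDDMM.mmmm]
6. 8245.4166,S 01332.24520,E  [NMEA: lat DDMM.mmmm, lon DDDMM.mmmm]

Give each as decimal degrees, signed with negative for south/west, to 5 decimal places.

1. -88.98293, -46.65785
2. -39.81626, -117.73495
3. -0.74913, -20.13324
4. -60.66156, -39.66547
5. -32.62058, 151.98090
6. -82.75694, 13.53742

Point 1:
  Latitude: degrees = first 2 digits = 88, minutes = 58.976; 88 + 58.976/60 = 88.982933
  S → negative
  Lon: split at 3 digits → 046° and 39.471′; 46 + 39.471/60 = 46.657850
  W ⇒ negate
Point 2:
  Lat: split at 2 digits → 39° and 48.9757′; 39 + 48.9757/60 = 39.816262
  S → negative
  Longitude: degrees = first 3 digits = 117, minutes = 44.0967; 117 + 44.0967/60 = 117.734945
  W ⇒ negate
Point 3:
  φ: split at 2 digits → 00° and 44.9475′; 0 + 44.9475/60 = 0.749125
  S ⇒ negate
  Lon: split at 3 digits → 020° and 7.9946′; 20 + 7.9946/60 = 20.133243
  W → negative
Point 4:
  Lat: 60° + 39/60 + 41.6/3600 = 60 + 0.650000 + 0.011556 = 60.661556
  hemisphere S, so the sign is −
  λ: 39° + 39/60 + 55.7/3600 = 39 + 0.650000 + 0.015472 = 39.665472
  hemisphere W, so the sign is −
Point 5:
  Lat: degrees = first 2 digits = 32, minutes = 37.23486; 32 + 37.23486/60 = 32.620581
  S ⇒ negate
  Longitude: degrees = first 3 digits = 151, minutes = 58.854; 151 + 58.854/60 = 151.980900
  E ⇒ keep positive
Point 6:
  Lat: split at 2 digits → 82° and 45.4166′; 82 + 45.4166/60 = 82.756943
  S ⇒ negate
  λ: split at 3 digits → 013° and 32.2452′; 13 + 32.2452/60 = 13.537420
  E ⇒ keep positive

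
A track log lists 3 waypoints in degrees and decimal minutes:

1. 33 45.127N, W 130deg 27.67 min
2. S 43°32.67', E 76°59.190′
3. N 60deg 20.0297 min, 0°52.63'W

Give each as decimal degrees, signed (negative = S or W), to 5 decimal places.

1. 33.75212, -130.46117
2. -43.54450, 76.98650
3. 60.33383, -0.87717

Point 1:
  Latitude: 45.127′ = 0.752117°; total 33.752117
  N ⇒ keep positive
  Longitude: 27.67′ = 0.461167°; total 130.461167
  hemisphere W, so the sign is −
Point 2:
  φ: 32.67′ = 0.544500°; total 43.544500
  S → negative
  λ: 76 + 59.19/60 = 76.986500
  E → positive
Point 3:
  φ: 20.0297′ = 0.333828°; total 60.333828
  N → positive
  λ: 0 + 52.63/60 = 0.877167
  hemisphere W, so the sign is −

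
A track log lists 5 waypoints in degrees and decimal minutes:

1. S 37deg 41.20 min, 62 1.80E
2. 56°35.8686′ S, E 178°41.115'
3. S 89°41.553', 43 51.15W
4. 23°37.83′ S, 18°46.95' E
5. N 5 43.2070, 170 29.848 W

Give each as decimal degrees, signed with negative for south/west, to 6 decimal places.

1. -37.686667, 62.030000
2. -56.597810, 178.685250
3. -89.692550, -43.852500
4. -23.630500, 18.782500
5. 5.720117, -170.497467

Point 1:
  Lat: 37 + 41.2/60 = 37.6866667
  S → negative
  Longitude: 62 + 1.8/60 = 62.0300000
  E → positive
Point 2:
  Latitude: 35.8686′ = 0.597810°; total 56.5978100
  hemisphere S, so the sign is −
  Lon: 178 + 41.115/60 = 178.6852500
  E ⇒ keep positive
Point 3:
  φ: 89 + 41.553/60 = 89.6925500
  S ⇒ negate
  Longitude: 43 + 51.15/60 = 43.8525000
  W ⇒ negate
Point 4:
  φ: 23 + 37.83/60 = 23.6305000
  S ⇒ negate
  Lon: 46.95′ = 0.782500°; total 18.7825000
  E ⇒ keep positive
Point 5:
  Lat: 43.207′ = 0.720117°; total 5.7201167
  N → positive
  λ: 29.848′ = 0.497467°; total 170.4974667
  hemisphere W, so the sign is −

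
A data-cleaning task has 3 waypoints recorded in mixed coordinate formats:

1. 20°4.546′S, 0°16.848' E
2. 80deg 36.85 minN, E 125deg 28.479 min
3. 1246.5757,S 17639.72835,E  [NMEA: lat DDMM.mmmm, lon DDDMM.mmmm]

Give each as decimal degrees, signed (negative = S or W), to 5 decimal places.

1. -20.07577, 0.28080
2. 80.61417, 125.47465
3. -12.77626, 176.66214

Point 1:
  Lat: 20 + 4.546/60 = 20.075767
  S → negative
  λ: 16.848′ = 0.280800°; total 0.280800
  E → positive
Point 2:
  Lat: 80 + 36.85/60 = 80.614167
  N ⇒ keep positive
  Lon: 125 + 28.479/60 = 125.474650
  E → positive
Point 3:
  Latitude: split at 2 digits → 12° and 46.5757′; 12 + 46.5757/60 = 12.776262
  S → negative
  Lon: split at 3 digits → 176° and 39.72835′; 176 + 39.72835/60 = 176.662139
  E ⇒ keep positive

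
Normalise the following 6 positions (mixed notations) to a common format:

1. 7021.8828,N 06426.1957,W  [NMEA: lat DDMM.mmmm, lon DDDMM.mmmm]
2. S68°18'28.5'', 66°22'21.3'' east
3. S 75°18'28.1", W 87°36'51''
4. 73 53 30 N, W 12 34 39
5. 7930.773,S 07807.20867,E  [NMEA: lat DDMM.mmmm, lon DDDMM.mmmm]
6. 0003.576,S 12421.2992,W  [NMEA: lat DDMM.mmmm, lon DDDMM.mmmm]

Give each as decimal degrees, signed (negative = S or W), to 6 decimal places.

1. 70.364713, -64.436595
2. -68.307917, 66.372583
3. -75.307806, -87.614167
4. 73.891667, -12.577500
5. -79.512883, 78.120145
6. -0.059600, -124.354987

Point 1:
  Lat: split at 2 digits → 70° and 21.8828′; 70 + 21.8828/60 = 70.3647133
  N ⇒ keep positive
  Lon: degrees = first 3 digits = 64, minutes = 26.1957; 64 + 26.1957/60 = 64.4365950
  hemisphere W, so the sign is −
Point 2:
  Latitude: 68 + 18/60 + 28.5/3600 = 68.3079167
  hemisphere S, so the sign is −
  Longitude: 66 + 22/60 + 21.3/3600 = 66.3725833
  E ⇒ keep positive
Point 3:
  Lat: 75° + 18/60 + 28.1/3600 = 75 + 0.300000 + 0.007806 = 75.3078056
  hemisphere S, so the sign is −
  Longitude: 87 + 36/60 + 51/3600 = 87.6141667
  W → negative
Point 4:
  φ: 73° + 53/60 + 30/3600 = 73 + 0.883333 + 0.008333 = 73.8916667
  N → positive
  Longitude: 12 + 34/60 + 39/3600 = 12.5775000
  hemisphere W, so the sign is −
Point 5:
  Lat: degrees = first 2 digits = 79, minutes = 30.773; 79 + 30.773/60 = 79.5128833
  S ⇒ negate
  λ: degrees = first 3 digits = 78, minutes = 7.20867; 78 + 7.20867/60 = 78.1201445
  E → positive
Point 6:
  Lat: split at 2 digits → 00° and 3.576′; 0 + 3.576/60 = 0.0596000
  hemisphere S, so the sign is −
  Lon: degrees = first 3 digits = 124, minutes = 21.2992; 124 + 21.2992/60 = 124.3549867
  hemisphere W, so the sign is −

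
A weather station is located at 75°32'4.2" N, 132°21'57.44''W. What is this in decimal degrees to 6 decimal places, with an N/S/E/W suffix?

75.534500° N, 132.365956° W

φ: 75° + 32/60 + 4.2/3600 = 75 + 0.533333 + 0.001167 = 75.5345000
Longitude: 132 + 21/60 + 57.44/3600 = 132.3659556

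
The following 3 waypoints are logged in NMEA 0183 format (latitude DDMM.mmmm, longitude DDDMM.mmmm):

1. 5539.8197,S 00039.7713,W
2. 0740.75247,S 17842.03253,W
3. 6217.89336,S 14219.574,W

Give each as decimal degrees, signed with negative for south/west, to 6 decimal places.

Point 1:
  Lat: degrees = first 2 digits = 55, minutes = 39.8197; 55 + 39.8197/60 = 55.6636617
  S → negative
  λ: degrees = first 3 digits = 0, minutes = 39.7713; 0 + 39.7713/60 = 0.6628550
  W ⇒ negate
Point 2:
  Lat: degrees = first 2 digits = 7, minutes = 40.75247; 7 + 40.75247/60 = 7.6792078
  S → negative
  Lon: degrees = first 3 digits = 178, minutes = 42.03253; 178 + 42.03253/60 = 178.7005422
  W ⇒ negate
Point 3:
  Latitude: degrees = first 2 digits = 62, minutes = 17.89336; 62 + 17.89336/60 = 62.2982227
  S ⇒ negate
  Lon: split at 3 digits → 142° and 19.574′; 142 + 19.574/60 = 142.3262333
  W ⇒ negate

1. -55.663662, -0.662855
2. -7.679208, -178.700542
3. -62.298223, -142.326233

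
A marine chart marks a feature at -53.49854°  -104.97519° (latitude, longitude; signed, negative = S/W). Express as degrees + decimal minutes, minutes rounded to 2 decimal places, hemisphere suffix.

Latitude is negative → S; |value| = 53.498540
Lat: minutes = (53.498540 − 53) × 60 = 29.9124
Longitude is negative → W; |value| = 104.975190
λ: 104° + 0.975190 × 60 = 104° 58.5114′

53° 29.91′ S, 104° 58.51′ W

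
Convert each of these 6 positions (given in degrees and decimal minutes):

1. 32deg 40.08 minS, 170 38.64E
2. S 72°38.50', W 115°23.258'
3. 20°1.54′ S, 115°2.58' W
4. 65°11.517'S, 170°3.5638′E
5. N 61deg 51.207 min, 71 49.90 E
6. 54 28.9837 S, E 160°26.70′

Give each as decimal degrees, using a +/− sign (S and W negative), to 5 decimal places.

1. -32.66800, 170.64400
2. -72.64167, -115.38763
3. -20.02567, -115.04300
4. -65.19195, 170.05940
5. 61.85345, 71.83167
6. -54.48306, 160.44500

Point 1:
  Latitude: 32 + 40.08/60 = 32.668000
  hemisphere S, so the sign is −
  Longitude: 170 + 38.64/60 = 170.644000
  E → positive
Point 2:
  φ: 72 + 38.5/60 = 72.641667
  S ⇒ negate
  λ: 115 + 23.258/60 = 115.387633
  W ⇒ negate
Point 3:
  Latitude: 1.54′ = 0.025667°; total 20.025667
  hemisphere S, so the sign is −
  Lon: 115 + 2.58/60 = 115.043000
  W ⇒ negate
Point 4:
  Lat: 65 + 11.517/60 = 65.191950
  hemisphere S, so the sign is −
  Longitude: 3.5638′ = 0.059397°; total 170.059397
  E → positive
Point 5:
  Latitude: 51.207′ = 0.853450°; total 61.853450
  N ⇒ keep positive
  λ: 49.9′ = 0.831667°; total 71.831667
  E ⇒ keep positive
Point 6:
  Lat: 54 + 28.9837/60 = 54.483062
  hemisphere S, so the sign is −
  Lon: 26.7′ = 0.445000°; total 160.445000
  E → positive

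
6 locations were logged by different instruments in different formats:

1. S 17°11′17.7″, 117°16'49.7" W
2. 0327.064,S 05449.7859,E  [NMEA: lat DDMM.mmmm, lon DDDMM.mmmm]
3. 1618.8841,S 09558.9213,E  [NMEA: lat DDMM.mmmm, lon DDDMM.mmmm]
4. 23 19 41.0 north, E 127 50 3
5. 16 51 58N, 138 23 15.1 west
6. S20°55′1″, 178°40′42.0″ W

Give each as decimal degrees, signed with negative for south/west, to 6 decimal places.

Point 1:
  φ: 17° + 11/60 + 17.7/3600 = 17 + 0.183333 + 0.004917 = 17.1882500
  hemisphere S, so the sign is −
  λ: 117° + 16/60 + 49.7/3600 = 117 + 0.266667 + 0.013806 = 117.2804722
  hemisphere W, so the sign is −
Point 2:
  Latitude: split at 2 digits → 03° and 27.064′; 3 + 27.064/60 = 3.4510667
  S → negative
  Lon: split at 3 digits → 054° and 49.7859′; 54 + 49.7859/60 = 54.8297650
  E → positive
Point 3:
  φ: degrees = first 2 digits = 16, minutes = 18.8841; 16 + 18.8841/60 = 16.3147350
  S → negative
  λ: degrees = first 3 digits = 95, minutes = 58.9213; 95 + 58.9213/60 = 95.9820217
  E ⇒ keep positive
Point 4:
  φ: 23 + 19/60 + 41/3600 = 23.3280556
  N → positive
  Longitude: 127 + 50/60 + 3/3600 = 127.8341667
  E → positive
Point 5:
  φ: 51′ + 58″ = 51.96667′; 16 + 51.96667/60 = 16.8661111
  N → positive
  λ: 138 + 23/60 + 15.1/3600 = 138.3875278
  W → negative
Point 6:
  Lat: 55′ + 1″ = 55.01667′; 20 + 55.01667/60 = 20.9169444
  hemisphere S, so the sign is −
  Longitude: 40′ + 42″ = 40.70000′; 178 + 40.70000/60 = 178.6783333
  W → negative

1. -17.188250, -117.280472
2. -3.451067, 54.829765
3. -16.314735, 95.982022
4. 23.328056, 127.834167
5. 16.866111, -138.387528
6. -20.916944, -178.678333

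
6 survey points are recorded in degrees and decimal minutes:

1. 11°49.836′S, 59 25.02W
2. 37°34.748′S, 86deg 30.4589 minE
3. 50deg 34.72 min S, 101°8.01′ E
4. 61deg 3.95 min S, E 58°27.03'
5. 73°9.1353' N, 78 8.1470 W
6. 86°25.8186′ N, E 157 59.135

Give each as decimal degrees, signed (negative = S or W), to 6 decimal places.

1. -11.830600, -59.417000
2. -37.579133, 86.507648
3. -50.578667, 101.133500
4. -61.065833, 58.450500
5. 73.152255, -78.135783
6. 86.430310, 157.985583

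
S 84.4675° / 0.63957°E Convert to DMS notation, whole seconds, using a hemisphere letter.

84°28′3″ S, 0°38′22″ E

φ: 0.467500 × 60 = 28.05000′ → 28′, remainder × 60 = 3.00″
λ: whole degrees 0; 38.37420′ → 38′ and 22.45″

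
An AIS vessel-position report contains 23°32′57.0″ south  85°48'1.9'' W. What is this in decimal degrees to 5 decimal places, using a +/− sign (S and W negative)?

-23.54917, -85.80053

Lat: 23 + 32/60 + 57/3600 = 23.549167
hemisphere S, so the sign is −
Lon: 85 + 48/60 + 1.9/3600 = 85.800528
W ⇒ negate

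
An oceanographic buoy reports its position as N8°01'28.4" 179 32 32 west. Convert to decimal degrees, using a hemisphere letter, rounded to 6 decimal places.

Latitude: 8° + 1/60 + 28.4/3600 = 8 + 0.016667 + 0.007889 = 8.0245556
λ: 32′ + 32″ = 32.53333′; 179 + 32.53333/60 = 179.5422222

8.024556° N, 179.542222° W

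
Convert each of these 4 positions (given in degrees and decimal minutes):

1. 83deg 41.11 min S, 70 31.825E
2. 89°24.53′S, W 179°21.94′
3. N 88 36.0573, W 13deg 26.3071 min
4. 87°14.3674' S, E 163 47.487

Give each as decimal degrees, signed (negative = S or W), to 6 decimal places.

1. -83.685167, 70.530417
2. -89.408833, -179.365667
3. 88.600955, -13.438452
4. -87.239457, 163.791450

Point 1:
  Lat: 41.11′ = 0.685167°; total 83.6851667
  S ⇒ negate
  Lon: 70 + 31.825/60 = 70.5304167
  E ⇒ keep positive
Point 2:
  φ: 89 + 24.53/60 = 89.4088333
  S ⇒ negate
  Longitude: 21.94′ = 0.365667°; total 179.3656667
  hemisphere W, so the sign is −
Point 3:
  Lat: 36.0573′ = 0.600955°; total 88.6009550
  N ⇒ keep positive
  Lon: 26.3071′ = 0.438452°; total 13.4384517
  hemisphere W, so the sign is −
Point 4:
  Latitude: 87 + 14.3674/60 = 87.2394567
  S → negative
  Longitude: 47.487′ = 0.791450°; total 163.7914500
  E → positive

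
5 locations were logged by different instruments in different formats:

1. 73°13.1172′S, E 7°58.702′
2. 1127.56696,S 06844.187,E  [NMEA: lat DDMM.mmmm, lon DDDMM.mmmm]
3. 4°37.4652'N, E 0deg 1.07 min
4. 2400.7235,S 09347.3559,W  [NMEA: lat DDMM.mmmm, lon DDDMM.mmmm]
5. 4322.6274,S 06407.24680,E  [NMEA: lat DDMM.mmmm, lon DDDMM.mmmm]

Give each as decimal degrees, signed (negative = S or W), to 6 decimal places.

1. -73.218620, 7.978367
2. -11.459449, 68.736450
3. 4.624420, 0.017833
4. -24.012058, -93.789265
5. -43.377123, 64.120780

Point 1:
  Lat: 13.1172′ = 0.218620°; total 73.2186200
  S → negative
  λ: 58.702′ = 0.978367°; total 7.9783667
  E ⇒ keep positive
Point 2:
  Latitude: degrees = first 2 digits = 11, minutes = 27.56696; 11 + 27.56696/60 = 11.4594493
  S → negative
  Longitude: degrees = first 3 digits = 68, minutes = 44.187; 68 + 44.187/60 = 68.7364500
  E ⇒ keep positive
Point 3:
  φ: 37.4652′ = 0.624420°; total 4.6244200
  N → positive
  Longitude: 1.07′ = 0.017833°; total 0.0178333
  E → positive
Point 4:
  φ: degrees = first 2 digits = 24, minutes = 0.7235; 24 + 0.7235/60 = 24.0120583
  S ⇒ negate
  λ: degrees = first 3 digits = 93, minutes = 47.3559; 93 + 47.3559/60 = 93.7892650
  hemisphere W, so the sign is −
Point 5:
  φ: split at 2 digits → 43° and 22.6274′; 43 + 22.6274/60 = 43.3771233
  hemisphere S, so the sign is −
  Lon: split at 3 digits → 064° and 7.2468′; 64 + 7.2468/60 = 64.1207800
  E ⇒ keep positive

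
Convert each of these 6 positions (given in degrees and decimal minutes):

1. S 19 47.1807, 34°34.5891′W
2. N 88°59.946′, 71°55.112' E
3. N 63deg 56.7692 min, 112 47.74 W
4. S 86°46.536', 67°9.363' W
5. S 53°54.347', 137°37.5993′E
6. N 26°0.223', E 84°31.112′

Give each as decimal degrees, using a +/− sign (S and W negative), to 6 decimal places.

1. -19.786345, -34.576485
2. 88.999100, 71.918533
3. 63.946153, -112.795667
4. -86.775600, -67.156050
5. -53.905783, 137.626655
6. 26.003717, 84.518533

Point 1:
  φ: 19 + 47.1807/60 = 19.7863450
  S → negative
  Lon: 34.5891′ = 0.576485°; total 34.5764850
  W → negative
Point 2:
  Latitude: 59.946′ = 0.999100°; total 88.9991000
  N ⇒ keep positive
  Lon: 71 + 55.112/60 = 71.9185333
  E ⇒ keep positive
Point 3:
  Lat: 56.7692′ = 0.946153°; total 63.9461533
  N → positive
  Lon: 47.74′ = 0.795667°; total 112.7956667
  hemisphere W, so the sign is −
Point 4:
  Lat: 46.536′ = 0.775600°; total 86.7756000
  hemisphere S, so the sign is −
  λ: 67 + 9.363/60 = 67.1560500
  hemisphere W, so the sign is −
Point 5:
  Lat: 53 + 54.347/60 = 53.9057833
  S ⇒ negate
  Lon: 37.5993′ = 0.626655°; total 137.6266550
  E → positive
Point 6:
  Latitude: 26 + 0.223/60 = 26.0037167
  N → positive
  Longitude: 84 + 31.112/60 = 84.5185333
  E ⇒ keep positive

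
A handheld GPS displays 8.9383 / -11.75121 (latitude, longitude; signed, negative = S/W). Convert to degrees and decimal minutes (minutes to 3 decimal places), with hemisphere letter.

φ: 8° + 0.938300 × 60 = 8° 56.29800′
Longitude is negative → W; |value| = 11.751210
Longitude: minutes = (11.751210 − 11) × 60 = 45.07260

8° 56.298′ N, 11° 45.073′ W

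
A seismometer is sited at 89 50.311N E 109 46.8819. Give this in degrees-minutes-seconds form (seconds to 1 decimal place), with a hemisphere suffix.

φ: fractional minutes 0.31100 × 60 = 18.660″
Lon: fractional minutes 0.88190 × 60 = 52.914″

89°50′18.7″ N, 109°46′52.9″ E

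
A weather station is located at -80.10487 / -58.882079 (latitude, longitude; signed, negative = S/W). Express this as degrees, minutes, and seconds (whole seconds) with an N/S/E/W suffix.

Latitude is negative → S; |value| = 80.104870
Latitude: whole degrees 80; 6.29220′ → 6′ and 17.53″
Longitude is negative → W; |value| = 58.882079
Longitude: 0.882079 × 60 = 52.92474′ → 52′, remainder × 60 = 55.48″

80°06′18″ S, 58°52′55″ W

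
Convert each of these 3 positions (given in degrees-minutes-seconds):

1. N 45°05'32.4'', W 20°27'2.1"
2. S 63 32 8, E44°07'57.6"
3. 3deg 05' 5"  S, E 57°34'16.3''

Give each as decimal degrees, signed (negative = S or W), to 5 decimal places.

Point 1:
  Lat: 5′ + 32.4″ = 5.54000′; 45 + 5.54000/60 = 45.092333
  N → positive
  Lon: 20 + 27/60 + 2.1/3600 = 20.450583
  hemisphere W, so the sign is −
Point 2:
  Latitude: 63 + 32/60 + 8/3600 = 63.535556
  S → negative
  λ: 44° + 7/60 + 57.6/3600 = 44 + 0.116667 + 0.016000 = 44.132667
  E ⇒ keep positive
Point 3:
  Latitude: 3° + 5/60 + 5/3600 = 3 + 0.083333 + 0.001389 = 3.084722
  S ⇒ negate
  Longitude: 57° + 34/60 + 16.3/3600 = 57 + 0.566667 + 0.004528 = 57.571194
  E ⇒ keep positive

1. 45.09233, -20.45058
2. -63.53556, 44.13267
3. -3.08472, 57.57119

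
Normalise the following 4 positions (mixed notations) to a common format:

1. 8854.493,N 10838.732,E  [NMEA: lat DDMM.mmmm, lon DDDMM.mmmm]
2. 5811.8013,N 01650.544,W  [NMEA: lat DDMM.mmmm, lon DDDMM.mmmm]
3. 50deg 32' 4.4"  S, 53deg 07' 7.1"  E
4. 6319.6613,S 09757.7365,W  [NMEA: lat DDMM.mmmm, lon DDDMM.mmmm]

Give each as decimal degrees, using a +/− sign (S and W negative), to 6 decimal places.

Point 1:
  Lat: split at 2 digits → 88° and 54.493′; 88 + 54.493/60 = 88.9082167
  N → positive
  λ: degrees = first 3 digits = 108, minutes = 38.732; 108 + 38.732/60 = 108.6455333
  E → positive
Point 2:
  Latitude: degrees = first 2 digits = 58, minutes = 11.8013; 58 + 11.8013/60 = 58.1966883
  N ⇒ keep positive
  Lon: split at 3 digits → 016° and 50.544′; 16 + 50.544/60 = 16.8424000
  W → negative
Point 3:
  Latitude: 50° + 32/60 + 4.4/3600 = 50 + 0.533333 + 0.001222 = 50.5345556
  S → negative
  Longitude: 53 + 7/60 + 7.1/3600 = 53.1186389
  E ⇒ keep positive
Point 4:
  φ: degrees = first 2 digits = 63, minutes = 19.6613; 63 + 19.6613/60 = 63.3276883
  S ⇒ negate
  Lon: degrees = first 3 digits = 97, minutes = 57.7365; 97 + 57.7365/60 = 97.9622750
  W ⇒ negate

1. 88.908217, 108.645533
2. 58.196688, -16.842400
3. -50.534556, 53.118639
4. -63.327688, -97.962275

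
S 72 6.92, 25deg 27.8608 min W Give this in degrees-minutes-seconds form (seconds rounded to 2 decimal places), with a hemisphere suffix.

72°06′55.20″ S, 25°27′51.65″ W

Latitude: 6.92000′ → 6′ and 0.92000 × 60 = 55.2000″
Longitude: 27.86080′ → 27′ and 0.86080 × 60 = 51.6480″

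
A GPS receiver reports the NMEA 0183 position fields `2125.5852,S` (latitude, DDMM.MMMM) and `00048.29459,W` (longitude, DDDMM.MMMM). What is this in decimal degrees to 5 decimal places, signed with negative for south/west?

-21.42642, -0.80491

Lat: degrees = first 2 digits = 21, minutes = 25.5852; 21 + 25.5852/60 = 21.426420
S → negative
Longitude: split at 3 digits → 000° and 48.29459′; 0 + 48.29459/60 = 0.804910
W ⇒ negate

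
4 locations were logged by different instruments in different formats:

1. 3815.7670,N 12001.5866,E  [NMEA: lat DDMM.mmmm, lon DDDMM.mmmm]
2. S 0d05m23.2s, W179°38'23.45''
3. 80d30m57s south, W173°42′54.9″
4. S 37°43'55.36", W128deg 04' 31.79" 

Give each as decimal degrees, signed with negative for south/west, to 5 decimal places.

Point 1:
  φ: degrees = first 2 digits = 38, minutes = 15.767; 38 + 15.767/60 = 38.262783
  N → positive
  Lon: degrees = first 3 digits = 120, minutes = 1.5866; 120 + 1.5866/60 = 120.026443
  E → positive
Point 2:
  Lat: 0 + 5/60 + 23.2/3600 = 0.089778
  S ⇒ negate
  Longitude: 38′ + 23.45″ = 38.39083′; 179 + 38.39083/60 = 179.639847
  hemisphere W, so the sign is −
Point 3:
  Latitude: 30′ + 57″ = 30.95000′; 80 + 30.95000/60 = 80.515833
  S → negative
  Lon: 42′ + 54.9″ = 42.91500′; 173 + 42.91500/60 = 173.715250
  W ⇒ negate
Point 4:
  Lat: 43′ + 55.36″ = 43.92267′; 37 + 43.92267/60 = 37.732044
  S → negative
  Lon: 128 + 4/60 + 31.79/3600 = 128.075497
  W → negative

1. 38.26278, 120.02644
2. -0.08978, -179.63985
3. -80.51583, -173.71525
4. -37.73204, -128.07550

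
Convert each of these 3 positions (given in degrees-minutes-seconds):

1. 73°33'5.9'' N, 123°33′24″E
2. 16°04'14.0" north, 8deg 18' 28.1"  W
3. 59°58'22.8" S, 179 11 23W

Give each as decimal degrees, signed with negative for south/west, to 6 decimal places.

Point 1:
  Lat: 73 + 33/60 + 5.9/3600 = 73.5516389
  N ⇒ keep positive
  λ: 123 + 33/60 + 24/3600 = 123.5566667
  E → positive
Point 2:
  Latitude: 16 + 4/60 + 14/3600 = 16.0705556
  N → positive
  Longitude: 8° + 18/60 + 28.1/3600 = 8 + 0.300000 + 0.007806 = 8.3078056
  hemisphere W, so the sign is −
Point 3:
  φ: 59 + 58/60 + 22.8/3600 = 59.9730000
  hemisphere S, so the sign is −
  Longitude: 11′ + 23″ = 11.38333′; 179 + 11.38333/60 = 179.1897222
  W → negative

1. 73.551639, 123.556667
2. 16.070556, -8.307806
3. -59.973000, -179.189722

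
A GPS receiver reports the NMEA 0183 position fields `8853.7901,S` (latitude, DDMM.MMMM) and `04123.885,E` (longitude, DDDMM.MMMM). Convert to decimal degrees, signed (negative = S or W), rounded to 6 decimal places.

-88.896502, 41.398083

Lat: degrees = first 2 digits = 88, minutes = 53.7901; 88 + 53.7901/60 = 88.8965017
S → negative
λ: degrees = first 3 digits = 41, minutes = 23.885; 41 + 23.885/60 = 41.3980833
E ⇒ keep positive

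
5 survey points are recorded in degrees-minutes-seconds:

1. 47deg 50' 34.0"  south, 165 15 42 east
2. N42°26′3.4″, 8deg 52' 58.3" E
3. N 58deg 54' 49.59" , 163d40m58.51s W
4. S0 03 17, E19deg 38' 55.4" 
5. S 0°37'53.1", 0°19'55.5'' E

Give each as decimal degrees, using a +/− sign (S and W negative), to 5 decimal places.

1. -47.84278, 165.26167
2. 42.43428, 8.88286
3. 58.91378, -163.68292
4. -0.05472, 19.64872
5. -0.63142, 0.33208

Point 1:
  Lat: 50′ + 34″ = 50.56667′; 47 + 50.56667/60 = 47.842778
  S ⇒ negate
  Lon: 15′ + 42″ = 15.70000′; 165 + 15.70000/60 = 165.261667
  E ⇒ keep positive
Point 2:
  φ: 42° + 26/60 + 3.4/3600 = 42 + 0.433333 + 0.000944 = 42.434278
  N → positive
  Longitude: 8 + 52/60 + 58.3/3600 = 8.882861
  E → positive
Point 3:
  Latitude: 58 + 54/60 + 49.59/3600 = 58.913775
  N ⇒ keep positive
  Longitude: 163 + 40/60 + 58.51/3600 = 163.682919
  W ⇒ negate
Point 4:
  Latitude: 3′ + 17″ = 3.28333′; 0 + 3.28333/60 = 0.054722
  hemisphere S, so the sign is −
  Lon: 19 + 38/60 + 55.4/3600 = 19.648722
  E → positive
Point 5:
  φ: 0 + 37/60 + 53.1/3600 = 0.631417
  S → negative
  Lon: 0 + 19/60 + 55.5/3600 = 0.332083
  E ⇒ keep positive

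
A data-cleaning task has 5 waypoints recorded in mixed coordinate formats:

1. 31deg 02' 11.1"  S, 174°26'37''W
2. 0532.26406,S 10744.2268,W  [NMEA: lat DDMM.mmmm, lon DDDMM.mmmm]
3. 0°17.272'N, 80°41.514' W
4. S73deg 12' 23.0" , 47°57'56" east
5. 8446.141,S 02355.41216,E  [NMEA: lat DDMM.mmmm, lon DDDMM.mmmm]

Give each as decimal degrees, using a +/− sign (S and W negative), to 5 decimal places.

1. -31.03642, -174.44361
2. -5.53773, -107.73711
3. 0.28787, -80.69190
4. -73.20639, 47.96556
5. -84.76902, 23.92354

Point 1:
  Latitude: 31 + 2/60 + 11.1/3600 = 31.036417
  hemisphere S, so the sign is −
  Lon: 174° + 26/60 + 37/3600 = 174 + 0.433333 + 0.010278 = 174.443611
  W ⇒ negate
Point 2:
  Lat: split at 2 digits → 05° and 32.26406′; 5 + 32.26406/60 = 5.537734
  hemisphere S, so the sign is −
  Longitude: split at 3 digits → 107° and 44.2268′; 107 + 44.2268/60 = 107.737113
  W → negative
Point 3:
  Lat: 0 + 17.272/60 = 0.287867
  N → positive
  λ: 80 + 41.514/60 = 80.691900
  W → negative
Point 4:
  Latitude: 73 + 12/60 + 23/3600 = 73.206389
  S ⇒ negate
  λ: 47° + 57/60 + 56/3600 = 47 + 0.950000 + 0.015556 = 47.965556
  E → positive
Point 5:
  Latitude: degrees = first 2 digits = 84, minutes = 46.141; 84 + 46.141/60 = 84.769017
  hemisphere S, so the sign is −
  Lon: split at 3 digits → 023° and 55.41216′; 23 + 55.41216/60 = 23.923536
  E → positive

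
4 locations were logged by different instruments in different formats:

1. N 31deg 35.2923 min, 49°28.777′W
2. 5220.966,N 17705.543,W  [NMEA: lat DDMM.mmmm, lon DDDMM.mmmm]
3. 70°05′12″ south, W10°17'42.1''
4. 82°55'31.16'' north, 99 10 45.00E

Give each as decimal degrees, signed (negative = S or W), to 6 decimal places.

1. 31.588205, -49.479617
2. 52.349433, -177.092383
3. -70.086667, -10.295028
4. 82.925322, 99.179167

Point 1:
  φ: 31 + 35.2923/60 = 31.5882050
  N ⇒ keep positive
  Lon: 49 + 28.777/60 = 49.4796167
  W → negative
Point 2:
  φ: split at 2 digits → 52° and 20.966′; 52 + 20.966/60 = 52.3494333
  N ⇒ keep positive
  λ: degrees = first 3 digits = 177, minutes = 5.543; 177 + 5.543/60 = 177.0923833
  hemisphere W, so the sign is −
Point 3:
  Latitude: 5′ + 12″ = 5.20000′; 70 + 5.20000/60 = 70.0866667
  S ⇒ negate
  λ: 17′ + 42.1″ = 17.70167′; 10 + 17.70167/60 = 10.2950278
  W → negative
Point 4:
  Lat: 82° + 55/60 + 31.16/3600 = 82 + 0.916667 + 0.008656 = 82.9253222
  N ⇒ keep positive
  λ: 99 + 10/60 + 45/3600 = 99.1791667
  E → positive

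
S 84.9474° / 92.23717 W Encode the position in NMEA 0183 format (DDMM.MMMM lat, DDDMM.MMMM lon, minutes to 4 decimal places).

8456.8440,S / 09214.2302,W

φ: minutes = (84.947400 − 84) × 60 = 56.844000
λ: 92° + 0.237170 × 60 = 92° 14.230200′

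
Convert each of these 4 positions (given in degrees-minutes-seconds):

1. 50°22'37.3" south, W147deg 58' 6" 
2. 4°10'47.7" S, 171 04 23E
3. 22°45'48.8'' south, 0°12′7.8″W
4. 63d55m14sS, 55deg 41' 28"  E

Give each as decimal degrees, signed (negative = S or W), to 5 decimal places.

Point 1:
  Lat: 50° + 22/60 + 37.3/3600 = 50 + 0.366667 + 0.010361 = 50.377028
  hemisphere S, so the sign is −
  λ: 147 + 58/60 + 6/3600 = 147.968333
  W ⇒ negate
Point 2:
  Latitude: 4° + 10/60 + 47.7/3600 = 4 + 0.166667 + 0.013250 = 4.179917
  S → negative
  λ: 4′ + 23″ = 4.38333′; 171 + 4.38333/60 = 171.073056
  E → positive
Point 3:
  Latitude: 22° + 45/60 + 48.8/3600 = 22 + 0.750000 + 0.013556 = 22.763556
  S ⇒ negate
  λ: 0° + 12/60 + 7.8/3600 = 0 + 0.200000 + 0.002167 = 0.202167
  W ⇒ negate
Point 4:
  Lat: 63 + 55/60 + 14/3600 = 63.920556
  hemisphere S, so the sign is −
  λ: 55 + 41/60 + 28/3600 = 55.691111
  E → positive

1. -50.37703, -147.96833
2. -4.17992, 171.07306
3. -22.76356, -0.20217
4. -63.92056, 55.69111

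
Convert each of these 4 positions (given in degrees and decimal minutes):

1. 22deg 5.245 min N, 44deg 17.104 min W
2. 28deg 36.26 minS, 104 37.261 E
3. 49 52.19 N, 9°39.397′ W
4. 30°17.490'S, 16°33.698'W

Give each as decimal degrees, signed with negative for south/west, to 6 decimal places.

Point 1:
  Latitude: 22 + 5.245/60 = 22.0874167
  N → positive
  Lon: 17.104′ = 0.285067°; total 44.2850667
  W ⇒ negate
Point 2:
  Lat: 36.26′ = 0.604333°; total 28.6043333
  S → negative
  Longitude: 37.261′ = 0.621017°; total 104.6210167
  E ⇒ keep positive
Point 3:
  Lat: 49 + 52.19/60 = 49.8698333
  N → positive
  Longitude: 9 + 39.397/60 = 9.6566167
  W → negative
Point 4:
  φ: 30 + 17.49/60 = 30.2915000
  hemisphere S, so the sign is −
  λ: 16 + 33.698/60 = 16.5616333
  W ⇒ negate

1. 22.087417, -44.285067
2. -28.604333, 104.621017
3. 49.869833, -9.656617
4. -30.291500, -16.561633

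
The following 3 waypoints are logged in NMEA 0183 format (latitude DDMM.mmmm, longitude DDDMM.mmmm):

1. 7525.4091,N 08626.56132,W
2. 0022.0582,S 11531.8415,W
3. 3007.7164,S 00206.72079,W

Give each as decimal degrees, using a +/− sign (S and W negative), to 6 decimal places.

1. 75.423485, -86.442689
2. -0.367637, -115.530692
3. -30.128607, -2.112013

Point 1:
  Lat: split at 2 digits → 75° and 25.4091′; 75 + 25.4091/60 = 75.4234850
  N ⇒ keep positive
  Longitude: degrees = first 3 digits = 86, minutes = 26.56132; 86 + 26.56132/60 = 86.4426887
  hemisphere W, so the sign is −
Point 2:
  Lat: degrees = first 2 digits = 0, minutes = 22.0582; 0 + 22.0582/60 = 0.3676367
  hemisphere S, so the sign is −
  λ: degrees = first 3 digits = 115, minutes = 31.8415; 115 + 31.8415/60 = 115.5306917
  W → negative
Point 3:
  φ: split at 2 digits → 30° and 7.7164′; 30 + 7.7164/60 = 30.1286067
  S ⇒ negate
  Lon: split at 3 digits → 002° and 6.72079′; 2 + 6.72079/60 = 2.1120132
  W ⇒ negate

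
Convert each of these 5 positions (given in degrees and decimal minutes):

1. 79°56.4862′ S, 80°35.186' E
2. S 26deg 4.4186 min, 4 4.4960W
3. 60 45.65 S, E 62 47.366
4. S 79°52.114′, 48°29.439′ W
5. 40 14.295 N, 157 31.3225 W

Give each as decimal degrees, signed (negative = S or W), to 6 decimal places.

Point 1:
  Latitude: 56.4862′ = 0.941437°; total 79.9414367
  S ⇒ negate
  Lon: 80 + 35.186/60 = 80.5864333
  E → positive
Point 2:
  φ: 26 + 4.4186/60 = 26.0736433
  hemisphere S, so the sign is −
  Lon: 4 + 4.496/60 = 4.0749333
  hemisphere W, so the sign is −
Point 3:
  φ: 45.65′ = 0.760833°; total 60.7608333
  S → negative
  λ: 47.366′ = 0.789433°; total 62.7894333
  E ⇒ keep positive
Point 4:
  Lat: 79 + 52.114/60 = 79.8685667
  S → negative
  Lon: 48 + 29.439/60 = 48.4906500
  W → negative
Point 5:
  Latitude: 14.295′ = 0.238250°; total 40.2382500
  N ⇒ keep positive
  Lon: 157 + 31.3225/60 = 157.5220417
  W → negative

1. -79.941437, 80.586433
2. -26.073643, -4.074933
3. -60.760833, 62.789433
4. -79.868567, -48.490650
5. 40.238250, -157.522042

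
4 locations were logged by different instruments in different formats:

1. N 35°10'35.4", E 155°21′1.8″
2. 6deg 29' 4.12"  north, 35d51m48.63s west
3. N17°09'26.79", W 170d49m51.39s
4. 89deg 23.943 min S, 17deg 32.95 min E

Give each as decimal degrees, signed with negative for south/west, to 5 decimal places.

1. 35.17650, 155.35050
2. 6.48448, -35.86351
3. 17.15744, -170.83094
4. -89.39905, 17.54917

Point 1:
  φ: 35° + 10/60 + 35.4/3600 = 35 + 0.166667 + 0.009833 = 35.176500
  N ⇒ keep positive
  Lon: 155° + 21/60 + 1.8/3600 = 155 + 0.350000 + 0.000500 = 155.350500
  E ⇒ keep positive
Point 2:
  Latitude: 29′ + 4.12″ = 29.06867′; 6 + 29.06867/60 = 6.484478
  N ⇒ keep positive
  λ: 51′ + 48.63″ = 51.81050′; 35 + 51.81050/60 = 35.863508
  W → negative
Point 3:
  φ: 17° + 9/60 + 26.79/3600 = 17 + 0.150000 + 0.007442 = 17.157442
  N ⇒ keep positive
  λ: 170° + 49/60 + 51.39/3600 = 170 + 0.816667 + 0.014275 = 170.830942
  W → negative
Point 4:
  Lat: 89 + 23.943/60 = 89.399050
  hemisphere S, so the sign is −
  Lon: 32.95′ = 0.549167°; total 17.549167
  E → positive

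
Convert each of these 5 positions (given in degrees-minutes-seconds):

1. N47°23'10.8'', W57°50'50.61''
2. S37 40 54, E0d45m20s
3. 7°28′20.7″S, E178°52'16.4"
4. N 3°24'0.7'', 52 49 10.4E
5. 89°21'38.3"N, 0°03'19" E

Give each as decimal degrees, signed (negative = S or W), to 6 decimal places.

1. 47.386333, -57.847392
2. -37.681667, 0.755556
3. -7.472417, 178.871222
4. 3.400194, 52.819556
5. 89.360639, 0.055278

Point 1:
  φ: 23′ + 10.8″ = 23.18000′; 47 + 23.18000/60 = 47.3863333
  N ⇒ keep positive
  Longitude: 57° + 50/60 + 50.61/3600 = 57 + 0.833333 + 0.014058 = 57.8473917
  W → negative
Point 2:
  Lat: 40′ + 54″ = 40.90000′; 37 + 40.90000/60 = 37.6816667
  hemisphere S, so the sign is −
  Lon: 0 + 45/60 + 20/3600 = 0.7555556
  E ⇒ keep positive
Point 3:
  φ: 7 + 28/60 + 20.7/3600 = 7.4724167
  S → negative
  Lon: 178° + 52/60 + 16.4/3600 = 178 + 0.866667 + 0.004556 = 178.8712222
  E → positive
Point 4:
  φ: 24′ + 0.7″ = 24.01167′; 3 + 24.01167/60 = 3.4001944
  N ⇒ keep positive
  Longitude: 52° + 49/60 + 10.4/3600 = 52 + 0.816667 + 0.002889 = 52.8195556
  E ⇒ keep positive
Point 5:
  Lat: 89 + 21/60 + 38.3/3600 = 89.3606389
  N → positive
  Longitude: 3′ + 19″ = 3.31667′; 0 + 3.31667/60 = 0.0552778
  E ⇒ keep positive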